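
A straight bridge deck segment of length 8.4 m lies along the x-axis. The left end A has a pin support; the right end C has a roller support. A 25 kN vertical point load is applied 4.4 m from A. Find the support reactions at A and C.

A_x = 0, A_y = 11.90 kN, C_y = 13.10 kN

ΣM about A: C_y·8.4 − 25·4.4 = 0 → C_y = 110/8.4 = 13.0952 ≈ 13.10 kN.
ΣF_y = 0: A_y + 13.0952 − 25 = 0 → A_y = 11.90 kN.
ΣF_x = 0: no horizontal applied forces, so A_x = 0.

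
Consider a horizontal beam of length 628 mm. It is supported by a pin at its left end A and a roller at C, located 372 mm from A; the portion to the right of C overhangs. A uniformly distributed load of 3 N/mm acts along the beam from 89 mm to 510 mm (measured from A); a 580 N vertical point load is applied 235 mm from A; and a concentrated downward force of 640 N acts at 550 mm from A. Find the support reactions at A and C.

A_x = 0, A_y = 153.5 N, C_y = 2329 N

Resultant of the distributed load: 3 × 421 = 1263 N at 299.5 mm from A.
Taking moments about A: C_y·372 − (3·421)·299.5 − 580·235 − 640·550 = 0 → C_y = 866568.5/372 = 2329.49 ≈ 2329 N.
ΣF_y = 0: A_y + 2329.49 − 3·421 − 580 − 640 = 0 → A_y = 153.5 N.
ΣF_x = 0: no horizontal applied forces, so A_x = 0.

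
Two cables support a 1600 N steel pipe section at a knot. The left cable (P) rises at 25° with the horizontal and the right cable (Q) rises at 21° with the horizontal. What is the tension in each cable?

T_P = 2077 N, T_Q = 2016 N

ΣF_x = 0: −T_P·cos25° + T_Q·cos21° = 0 → T_Q = 0.970787·T_P.
ΣF_y = 0: T_P·sin25° + T_Q·sin21° = 1600.
Substitute: T_P·(0.422618 + 0.970787·0.358368) = 1600 → T_P = 2076.53 ≈ 2077 N.
Then T_Q = 0.970787 × 2076.53 = 2016 N.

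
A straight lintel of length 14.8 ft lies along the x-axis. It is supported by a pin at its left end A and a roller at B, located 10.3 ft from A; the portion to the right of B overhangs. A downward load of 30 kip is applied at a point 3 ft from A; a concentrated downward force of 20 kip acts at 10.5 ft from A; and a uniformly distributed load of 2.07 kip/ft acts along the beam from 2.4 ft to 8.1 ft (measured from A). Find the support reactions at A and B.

Resultant of the distributed load: 2.07 × 5.7 = 11.799 kip at 5.25 ft from A.
Taking moments about A: B_y·10.3 − 30·3 − 20·10.5 − (2.07·5.7)·5.25 = 0 → B_y = 361.94475/10.3 = 35.1403 ≈ 35.14 kip.
ΣF_y = 0: A_y + 35.1403 − 30 − 20 − 2.07·5.7 = 0 → A_y = 26.66 kip.
ΣF_x = 0: no horizontal applied forces, so A_x = 0.

A_x = 0, A_y = 26.66 kip, B_y = 35.14 kip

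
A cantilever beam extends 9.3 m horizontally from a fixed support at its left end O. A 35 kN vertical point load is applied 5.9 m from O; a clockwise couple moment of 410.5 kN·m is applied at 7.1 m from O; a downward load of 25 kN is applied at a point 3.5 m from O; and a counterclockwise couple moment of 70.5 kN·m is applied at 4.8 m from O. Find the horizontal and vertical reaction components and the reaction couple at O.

ΣF_x = 0: O_x = 0.
ΣF_y = 0: O_y − 35 − 25 = 0 → O_y = 60.00 kN.
ΣM about O: M_O − 35·5.9 − 410.5 − 25·3.5 + 70.5 = 0 → M_O = 634.0 kN·m.

O_x = 0, O_y = 60.00 kN, M_O = 634.0 kN·m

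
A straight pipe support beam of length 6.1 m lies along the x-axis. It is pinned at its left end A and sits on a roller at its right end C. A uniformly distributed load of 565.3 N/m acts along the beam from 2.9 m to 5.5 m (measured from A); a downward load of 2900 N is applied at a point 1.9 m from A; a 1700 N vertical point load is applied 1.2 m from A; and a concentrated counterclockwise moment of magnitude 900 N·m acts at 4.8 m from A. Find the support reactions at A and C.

Resultant of the distributed load: 565.3 × 2.6 = 1469.78 N at 4.2 m from A.
Taking moments about A: C_y·6.1 − (565.3·2.6)·4.2 − 2900·1.9 − 1700·1.2 + 900 = 0 → C_y = 12823.076/6.1 = 2102.14 ≈ 2102 N.
ΣF_y = 0: A_y + 2102.14 − 565.3·2.6 − 2900 − 1700 = 0 → A_y = 3968 N.
ΣF_x = 0: no horizontal applied forces, so A_x = 0.

A_x = 0, A_y = 3968 N, C_y = 2102 N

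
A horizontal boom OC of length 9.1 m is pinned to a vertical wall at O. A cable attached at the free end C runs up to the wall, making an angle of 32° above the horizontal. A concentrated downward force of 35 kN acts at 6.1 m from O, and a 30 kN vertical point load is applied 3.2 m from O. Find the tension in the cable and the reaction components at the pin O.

ΣM about O: T·sin32°·9.1 − 35·6.1 − 30·3.2 = 0 → T = 309.5/(9.1·0.529919) = 64.1815 ≈ 64.18 kN.
ΣF_x = 0: O_x − T·cos32° = 0 → O_x = 64.1815 × 0.848048 = 54.43 kN.
ΣF_y = 0: O_y + T·sin32° − 35 − 30 = 0 → O_y = 65 − 64.1815 × 0.529919 = 30.99 kN.

T = 64.18 kN, O_x = 54.43 kN, O_y = 30.99 kN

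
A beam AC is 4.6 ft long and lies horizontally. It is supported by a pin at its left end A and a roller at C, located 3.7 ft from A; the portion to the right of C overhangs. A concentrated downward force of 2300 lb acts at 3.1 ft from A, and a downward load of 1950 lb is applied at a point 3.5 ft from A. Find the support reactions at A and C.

A_x = 0, A_y = 478.4 lb, C_y = 3772 lb

ΣM about A: C_y·3.7 − 2300·3.1 − 1950·3.5 = 0 → C_y = 13955/3.7 = 3771.62 ≈ 3772 lb.
ΣF_y = 0: A_y + 3771.62 − 2300 − 1950 = 0 → A_y = 478.4 lb.
ΣF_x = 0: no horizontal applied forces, so A_x = 0.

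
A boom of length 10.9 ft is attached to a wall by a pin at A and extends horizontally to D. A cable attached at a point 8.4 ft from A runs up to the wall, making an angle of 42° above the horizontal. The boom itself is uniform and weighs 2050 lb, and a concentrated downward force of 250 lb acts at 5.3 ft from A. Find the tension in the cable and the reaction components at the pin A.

ΣM about A: T·sin42°·8.4 − 2050·5.45 − 250·5.3 = 0 → T = 12497.5/(8.4·0.669131) = 2223.48 ≈ 2223 lb.
ΣF_x = 0: A_x − T·cos42° = 0 → A_x = 2223.48 × 0.743145 = 1652 lb.
ΣF_y = 0: A_y + T·sin42° − 2050 − 250 = 0 → A_y = 2300 − 2223.48 × 0.669131 = 812.2 lb.

T = 2223 lb, A_x = 1652 lb, A_y = 812.2 lb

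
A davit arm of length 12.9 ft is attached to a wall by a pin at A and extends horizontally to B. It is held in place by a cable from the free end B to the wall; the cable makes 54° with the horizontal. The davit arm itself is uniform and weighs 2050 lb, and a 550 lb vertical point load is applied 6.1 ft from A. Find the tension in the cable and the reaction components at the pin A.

ΣM about A: T·sin54°·12.9 − 2050·6.45 − 550·6.1 = 0 → T = 16577.5/(12.9·0.809017) = 1588.44 ≈ 1588 lb.
ΣF_x = 0: A_x − T·cos54° = 0 → A_x = 1588.44 × 0.587785 = 933.7 lb.
ΣF_y = 0: A_y + T·sin54° − 2050 − 550 = 0 → A_y = 2600 − 1588.44 × 0.809017 = 1315 lb.

T = 1588 lb, A_x = 933.7 lb, A_y = 1315 lb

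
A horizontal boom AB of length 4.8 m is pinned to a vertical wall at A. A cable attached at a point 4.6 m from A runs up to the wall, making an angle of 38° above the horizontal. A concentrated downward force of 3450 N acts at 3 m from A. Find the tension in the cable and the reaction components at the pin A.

ΣM about A: T·sin38°·4.6 − 3450·3 = 0 → T = 10350/(4.6·0.615661) = 3654.61 ≈ 3655 N.
ΣF_x = 0: A_x − T·cos38° = 0 → A_x = 3654.61 × 0.788011 = 2880 N.
ΣF_y = 0: A_y + T·sin38° − 3450 = 0 → A_y = 3450 − 3654.61 × 0.615661 = 1200 N.

T = 3655 N, A_x = 2880 N, A_y = 1200 N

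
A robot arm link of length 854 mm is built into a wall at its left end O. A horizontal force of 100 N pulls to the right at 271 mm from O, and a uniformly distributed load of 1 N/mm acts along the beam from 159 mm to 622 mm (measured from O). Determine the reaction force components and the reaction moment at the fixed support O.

Resultant of the distributed load: 1 × 463 = 463 N at 390.5 mm from O.
ΣF_x = 0: O_x + 100 = 0 → O_x = -100.0 N.
ΣF_y = 0: O_y − 1·463 = 0 → O_y = 463.0 N.
ΣM about O: M_O − (1·463)·390.5 = 0 → M_O = 180800 N·mm.

O_x = -100.0 N, O_y = 463.0 N, M_O = 180800 N·mm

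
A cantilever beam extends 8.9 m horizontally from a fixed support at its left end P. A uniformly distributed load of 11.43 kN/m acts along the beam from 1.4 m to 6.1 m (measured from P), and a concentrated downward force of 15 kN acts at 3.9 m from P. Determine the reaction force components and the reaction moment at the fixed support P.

Resultant of the distributed load: 11.43 × 4.7 = 53.721 kN at 3.75 m from P.
ΣF_x = 0: P_x = 0.
ΣF_y = 0: P_y − 11.43·4.7 − 15 = 0 → P_y = 68.72 kN.
ΣM about P: M_P − (11.43·4.7)·3.75 − 15·3.9 = 0 → M_P = 260.0 kN·m.

P_x = 0, P_y = 68.72 kN, M_P = 260.0 kN·m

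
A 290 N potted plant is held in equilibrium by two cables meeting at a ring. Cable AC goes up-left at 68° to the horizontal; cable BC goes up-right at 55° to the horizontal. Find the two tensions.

ΣF_x = 0: −T_AC·cos68° + T_BC·cos55° = 0 → T_BC = 0.653107·T_AC.
ΣF_y = 0: T_AC·sin68° + T_BC·sin55° = 290.
Substitute: T_AC·(0.927184 + 0.653107·0.819152) = 290 → T_AC = 198.334 ≈ 198.3 N.
Then T_BC = 0.653107 × 198.334 = 129.5 N.

T_AC = 198.3 N, T_BC = 129.5 N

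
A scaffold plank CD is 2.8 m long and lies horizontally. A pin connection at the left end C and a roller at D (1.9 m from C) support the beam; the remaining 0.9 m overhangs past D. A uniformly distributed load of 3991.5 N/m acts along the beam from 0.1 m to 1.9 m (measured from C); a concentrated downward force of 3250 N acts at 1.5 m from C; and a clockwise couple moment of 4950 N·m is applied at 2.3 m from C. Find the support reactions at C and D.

Resultant of the distributed load: 3991.5 × 1.8 = 7184.7 N at 1 m from C.
Moments about C: D_y·1.9 − (3991.5·1.8)·1 − 3250·1.5 − 4950 = 0 → D_y = 17009.7/1.9 = 8952.47 ≈ 8952 N.
ΣF_y = 0: C_y + 8952.47 − 3991.5·1.8 − 3250 = 0 → C_y = 1482 N.
ΣF_x = 0: no horizontal applied forces, so C_x = 0.

C_x = 0, C_y = 1482 N, D_y = 8952 N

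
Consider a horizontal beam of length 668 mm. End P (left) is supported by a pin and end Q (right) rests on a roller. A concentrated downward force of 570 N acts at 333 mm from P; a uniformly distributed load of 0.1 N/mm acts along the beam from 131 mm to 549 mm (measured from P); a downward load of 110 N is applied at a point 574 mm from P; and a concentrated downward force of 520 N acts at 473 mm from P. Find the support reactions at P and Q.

P_x = 0, P_y = 473.7 N, Q_y = 768.1 N

Resultant of the distributed load: 0.1 × 418 = 41.8 N at 340 mm from P.
ΣM about P: Q_y·668 − 570·333 − (0.1·418)·340 − 110·574 − 520·473 = 0 → Q_y = 513122/668 = 768.147 ≈ 768.1 N.
ΣF_y = 0: P_y + 768.147 − 570 − 0.1·418 − 110 − 520 = 0 → P_y = 473.7 N.
ΣF_x = 0: no horizontal applied forces, so P_x = 0.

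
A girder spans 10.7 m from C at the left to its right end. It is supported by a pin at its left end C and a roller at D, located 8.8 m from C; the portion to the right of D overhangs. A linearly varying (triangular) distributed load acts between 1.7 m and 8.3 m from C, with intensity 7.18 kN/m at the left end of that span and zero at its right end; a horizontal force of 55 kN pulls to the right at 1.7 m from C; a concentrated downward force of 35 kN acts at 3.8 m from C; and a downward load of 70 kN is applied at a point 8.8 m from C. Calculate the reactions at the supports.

Resultant of the triangular load: ½ × 7.18 × 6.6 = 23.694 kN, acting at 3.9 m from C (one-third of the span from the peak).
Taking moments about C: D_y·8.8 − (½·7.18·6.6)·3.9 − 35·3.8 − 70·8.8 = 0 → D_y = 841.4066/8.8 = 95.6144 ≈ 95.61 kN.
ΣF_y = 0: C_y + 95.6144 − ½·7.18·6.6 − 35 − 70 = 0 → C_y = 33.08 kN.
ΣF_x = 0: C_x + 55 = 0 → C_x = -55.00 kN.

C_x = -55.00 kN, C_y = 33.08 kN, D_y = 95.61 kN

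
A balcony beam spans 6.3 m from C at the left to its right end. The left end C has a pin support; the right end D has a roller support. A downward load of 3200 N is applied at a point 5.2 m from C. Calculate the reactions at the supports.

C_x = 0, C_y = 558.7 N, D_y = 2641 N

Taking moments about C: D_y·6.3 − 3200·5.2 = 0 → D_y = 16640/6.3 = 2641.27 ≈ 2641 N.
ΣF_y = 0: C_y + 2641.27 − 3200 = 0 → C_y = 558.7 N.
ΣF_x = 0: no horizontal applied forces, so C_x = 0.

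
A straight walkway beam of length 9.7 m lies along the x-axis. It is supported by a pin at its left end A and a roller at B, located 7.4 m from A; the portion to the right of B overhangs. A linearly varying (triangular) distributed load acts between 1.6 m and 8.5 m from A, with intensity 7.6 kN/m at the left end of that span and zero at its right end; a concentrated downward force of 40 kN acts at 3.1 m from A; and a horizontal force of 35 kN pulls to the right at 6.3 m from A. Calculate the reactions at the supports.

A_x = -35.00 kN, A_y = 35.64 kN, B_y = 30.58 kN

Resultant of the triangular load: ½ × 7.6 × 6.9 = 26.22 kN, acting at 3.9 m from A (one-third of the span from the peak).
Taking moments about A: B_y·7.4 − (½·7.6·6.9)·3.9 − 40·3.1 = 0 → B_y = 226.258/7.4 = 30.5754 ≈ 30.58 kN.
ΣF_y = 0: A_y + 30.5754 − ½·7.6·6.9 − 40 = 0 → A_y = 35.64 kN.
ΣF_x = 0: A_x + 35 = 0 → A_x = -35.00 kN.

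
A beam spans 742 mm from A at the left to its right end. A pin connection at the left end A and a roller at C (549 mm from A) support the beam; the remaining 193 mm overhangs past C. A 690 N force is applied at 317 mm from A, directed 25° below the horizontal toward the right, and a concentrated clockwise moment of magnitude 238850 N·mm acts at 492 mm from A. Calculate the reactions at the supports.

A_x = -625.4 N, A_y = -311.8 N, C_y = 603.4 N

ΣM about A: C_y·549 − 690·sin25°·317 − 238850 = 0 → C_y = 331289/549 = 603.441 ≈ 603.4 N.
ΣF_y = 0: A_y + 603.441 − 690·sin25° = 0 → A_y = -311.8 N.
ΣF_x = 0: A_x + 690·cos25° = 0 → A_x = -625.4 N.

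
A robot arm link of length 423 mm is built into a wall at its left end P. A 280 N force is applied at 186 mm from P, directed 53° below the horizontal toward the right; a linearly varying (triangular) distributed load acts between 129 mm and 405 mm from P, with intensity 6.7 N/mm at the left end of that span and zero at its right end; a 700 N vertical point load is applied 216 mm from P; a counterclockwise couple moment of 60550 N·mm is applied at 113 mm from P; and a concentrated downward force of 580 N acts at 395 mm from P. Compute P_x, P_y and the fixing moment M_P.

P_x = -168.5 N, P_y = 2428 N, M_P = 565700 N·mm

Resultant of the triangular load: ½ × 6.7 × 276 = 924.6 N, acting at 221 mm from P (one-third of the span from the peak).
ΣF_x = 0: P_x + 280·cos53° = 0 → P_x = -168.5 N.
ΣF_y = 0: P_y − 280·sin53° − ½·6.7·276 − 700 − 580 = 0 → P_y = 2428 N.
ΣM about P: M_P − 280·sin53°·186 − (½·6.7·276)·221 − 700·216 + 60550 − 580·395 = 0 → M_P = 565700 N·mm.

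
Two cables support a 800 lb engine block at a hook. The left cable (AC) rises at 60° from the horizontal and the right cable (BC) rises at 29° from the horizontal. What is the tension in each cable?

T_AC = 699.8 lb, T_BC = 400.1 lb

ΣF_x = 0: −T_AC·cos60° + T_BC·cos29° = 0 → T_BC = 0.571677·T_AC.
ΣF_y = 0: T_AC·sin60° + T_BC·sin29° = 800.
Substitute: T_AC·(0.866025 + 0.571677·0.48481) = 800 → T_AC = 699.802 ≈ 699.8 lb.
Then T_BC = 0.571677 × 699.802 = 400.1 lb.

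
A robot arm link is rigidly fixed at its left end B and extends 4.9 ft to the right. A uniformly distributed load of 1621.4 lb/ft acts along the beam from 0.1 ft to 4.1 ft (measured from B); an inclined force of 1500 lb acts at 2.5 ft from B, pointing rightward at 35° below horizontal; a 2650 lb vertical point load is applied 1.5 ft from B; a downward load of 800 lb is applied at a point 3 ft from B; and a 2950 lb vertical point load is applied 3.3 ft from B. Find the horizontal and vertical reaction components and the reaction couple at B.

Resultant of the distributed load: 1621.4 × 4 = 6485.6 lb at 2.1 ft from B.
ΣF_x = 0: B_x + 1500·cos35° = 0 → B_x = -1229 lb.
ΣF_y = 0: B_y − 1621.4·4 − 1500·sin35° − 2650 − 800 − 2950 = 0 → B_y = 13750 lb.
ΣM about B: M_B − (1621.4·4)·2.1 − 1500·sin35°·2.5 − 2650·1.5 − 800·3 − 2950·3.3 = 0 → M_B = 31880 lb·ft.

B_x = -1229 lb, B_y = 13750 lb, M_B = 31880 lb·ft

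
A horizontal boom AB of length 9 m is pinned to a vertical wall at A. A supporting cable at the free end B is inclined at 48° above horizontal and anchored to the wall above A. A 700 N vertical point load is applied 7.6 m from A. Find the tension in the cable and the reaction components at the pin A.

ΣM about A: T·sin48°·9 − 700·7.6 = 0 → T = 5320/(9·0.743145) = 795.418 ≈ 795.4 N.
ΣF_x = 0: A_x − T·cos48° = 0 → A_x = 795.418 × 0.669131 = 532.2 N.
ΣF_y = 0: A_y + T·sin48° − 700 = 0 → A_y = 700 − 795.418 × 0.743145 = 108.9 N.

T = 795.4 N, A_x = 532.2 N, A_y = 108.9 N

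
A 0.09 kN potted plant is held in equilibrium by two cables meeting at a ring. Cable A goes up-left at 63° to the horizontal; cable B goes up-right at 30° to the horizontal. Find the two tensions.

ΣF_x = 0: −T_A·cos63° + T_B·cos30° = 0 → T_B = 0.524223·T_A.
ΣF_y = 0: T_A·sin63° + T_B·sin30° = 0.09.
Substitute: T_A·(0.891007 + 0.524223·0.5) = 0.09 → T_A = 0.0780492 ≈ 0.07805 kN.
Then T_B = 0.524223 × 0.0780492 = 0.04092 kN.

T_A = 0.07805 kN, T_B = 0.04092 kN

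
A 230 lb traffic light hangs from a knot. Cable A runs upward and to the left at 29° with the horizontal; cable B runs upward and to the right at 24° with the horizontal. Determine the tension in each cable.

T_A = 263.1 lb, T_B = 251.9 lb

ΣF_x = 0: −T_A·cos29° + T_B·cos24° = 0 → T_B = 0.95739·T_A.
ΣF_y = 0: T_A·sin29° + T_B·sin24° = 230.
Substitute: T_A·(0.48481 + 0.95739·0.406737) = 230 → T_A = 263.093 ≈ 263.1 lb.
Then T_B = 0.95739 × 263.093 = 251.9 lb.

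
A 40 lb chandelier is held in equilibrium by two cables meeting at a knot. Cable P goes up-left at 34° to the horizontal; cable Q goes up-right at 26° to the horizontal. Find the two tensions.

T_P = 41.51 lb, T_Q = 38.29 lb

ΣF_x = 0: −T_P·cos34° + T_Q·cos26° = 0 → T_Q = 0.922389·T_P.
ΣF_y = 0: T_P·sin34° + T_Q·sin26° = 40.
Substitute: T_P·(0.559193 + 0.922389·0.438371) = 40 → T_P = 41.5135 ≈ 41.51 lb.
Then T_Q = 0.922389 × 41.5135 = 38.29 lb.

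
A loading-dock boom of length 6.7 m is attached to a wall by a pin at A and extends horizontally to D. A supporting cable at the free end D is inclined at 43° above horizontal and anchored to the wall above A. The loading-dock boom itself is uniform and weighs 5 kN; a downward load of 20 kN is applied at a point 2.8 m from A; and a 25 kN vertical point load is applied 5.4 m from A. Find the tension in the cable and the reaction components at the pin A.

ΣM about A: T·sin43°·6.7 − 5·3.35 − 20·2.8 − 25·5.4 = 0 → T = 207.75/(6.7·0.681998) = 45.4656 ≈ 45.47 kN.
ΣF_x = 0: A_x − T·cos43° = 0 → A_x = 45.4656 × 0.731354 = 33.25 kN.
ΣF_y = 0: A_y + T·sin43° − 5 − 20 − 25 = 0 → A_y = 50 − 45.4656 × 0.681998 = 18.99 kN.

T = 45.47 kN, A_x = 33.25 kN, A_y = 18.99 kN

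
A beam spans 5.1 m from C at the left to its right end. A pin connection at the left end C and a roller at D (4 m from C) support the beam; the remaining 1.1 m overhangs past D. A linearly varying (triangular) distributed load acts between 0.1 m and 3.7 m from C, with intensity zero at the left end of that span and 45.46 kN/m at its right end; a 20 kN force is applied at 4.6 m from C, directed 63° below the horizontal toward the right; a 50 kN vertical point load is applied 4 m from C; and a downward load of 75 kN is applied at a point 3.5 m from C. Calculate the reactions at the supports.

Resultant of the triangular load: ½ × 45.46 × 3.6 = 81.828 kN, acting at 2.5 m from C (one-third of the span from the peak).
Moments about C: D_y·4 − (½·45.46·3.6)·2.5 − 20·sin63°·4.6 − 50·4 − 75·3.5 = 0 → D_y = 749.043/4 = 187.261 ≈ 187.3 kN.
ΣF_y = 0: C_y + 187.261 − ½·45.46·3.6 − 20·sin63° − 50 − 75 = 0 → C_y = 37.39 kN.
ΣF_x = 0: C_x + 20·cos63° = 0 → C_x = -9.080 kN.

C_x = -9.080 kN, C_y = 37.39 kN, D_y = 187.3 kN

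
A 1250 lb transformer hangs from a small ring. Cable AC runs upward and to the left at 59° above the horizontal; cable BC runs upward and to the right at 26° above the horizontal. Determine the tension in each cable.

ΣF_x = 0: −T_AC·cos59° + T_BC·cos26° = 0 → T_BC = 0.573032·T_AC.
ΣF_y = 0: T_AC·sin59° + T_BC·sin26° = 1250.
Substitute: T_AC·(0.857167 + 0.573032·0.438371) = 1250 → T_AC = 1127.78 ≈ 1128 lb.
Then T_BC = 0.573032 × 1127.78 = 646.3 lb.

T_AC = 1128 lb, T_BC = 646.3 lb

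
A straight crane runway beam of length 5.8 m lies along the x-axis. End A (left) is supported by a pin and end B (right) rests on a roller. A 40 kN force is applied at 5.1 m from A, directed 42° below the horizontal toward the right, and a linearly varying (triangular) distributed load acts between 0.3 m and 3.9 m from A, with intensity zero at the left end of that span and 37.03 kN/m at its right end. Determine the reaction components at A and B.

A_x = -29.73 kN, A_y = 38.86 kN, B_y = 54.56 kN

Resultant of the triangular load: ½ × 37.03 × 3.6 = 66.654 kN, acting at 2.7 m from A (one-third of the span from the peak).
ΣM about A: B_y·5.8 − 40·sin42°·5.1 − (½·37.03·3.6)·2.7 = 0 → B_y = 316.468/5.8 = 54.5634 ≈ 54.56 kN.
ΣF_y = 0: A_y + 54.5634 − 40·sin42° − ½·37.03·3.6 = 0 → A_y = 38.86 kN.
ΣF_x = 0: A_x + 40·cos42° = 0 → A_x = -29.73 kN.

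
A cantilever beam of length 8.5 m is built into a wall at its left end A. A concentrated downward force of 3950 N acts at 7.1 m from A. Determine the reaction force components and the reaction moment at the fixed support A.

ΣF_x = 0: A_x = 0.
ΣF_y = 0: A_y − 3950 = 0 → A_y = 3950 N.
ΣM about A: M_A − 3950·7.1 = 0 → M_A = 28040 N·m.

A_x = 0, A_y = 3950 N, M_A = 28040 N·m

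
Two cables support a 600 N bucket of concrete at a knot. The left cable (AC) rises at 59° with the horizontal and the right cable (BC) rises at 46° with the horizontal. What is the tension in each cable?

T_AC = 431.5 N, T_BC = 319.9 N

ΣF_x = 0: −T_AC·cos59° + T_BC·cos46° = 0 → T_BC = 0.741426·T_AC.
ΣF_y = 0: T_AC·sin59° + T_BC·sin46° = 600.
Substitute: T_AC·(0.857167 + 0.741426·0.71934) = 600 → T_AC = 431.498 ≈ 431.5 N.
Then T_BC = 0.741426 × 431.498 = 319.9 N.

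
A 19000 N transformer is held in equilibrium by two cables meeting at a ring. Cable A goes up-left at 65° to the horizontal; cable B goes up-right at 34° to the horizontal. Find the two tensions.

ΣF_x = 0: −T_A·cos65° + T_B·cos34° = 0 → T_B = 0.50977·T_A.
ΣF_y = 0: T_A·sin65° + T_B·sin34° = 19000.
Substitute: T_A·(0.906308 + 0.50977·0.559193) = 19000 → T_A = 15948.1 ≈ 15950 N.
Then T_B = 0.50977 × 15948.1 = 8130 N.

T_A = 15950 N, T_B = 8130 N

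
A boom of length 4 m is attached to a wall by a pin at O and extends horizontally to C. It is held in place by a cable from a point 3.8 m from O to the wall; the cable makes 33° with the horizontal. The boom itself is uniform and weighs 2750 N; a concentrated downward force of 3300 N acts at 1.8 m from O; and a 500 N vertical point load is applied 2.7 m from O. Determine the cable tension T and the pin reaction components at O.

ΣM about O: T·sin33°·3.8 − 2750·2 − 3300·1.8 − 500·2.7 = 0 → T = 12790/(3.8·0.544639) = 6179.85 ≈ 6180 N.
ΣF_x = 0: O_x − T·cos33° = 0 → O_x = 6179.85 × 0.838671 = 5183 N.
ΣF_y = 0: O_y + T·sin33° − 2750 − 3300 − 500 = 0 → O_y = 6550 − 6179.85 × 0.544639 = 3184 N.

T = 6180 N, O_x = 5183 N, O_y = 3184 N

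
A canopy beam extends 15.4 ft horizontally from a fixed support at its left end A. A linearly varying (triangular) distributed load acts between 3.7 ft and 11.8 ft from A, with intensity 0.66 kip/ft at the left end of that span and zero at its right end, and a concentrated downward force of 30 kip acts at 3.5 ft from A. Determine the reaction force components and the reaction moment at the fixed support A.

A_x = 0, A_y = 32.67 kip, M_A = 122.1 kip·ft

Resultant of the triangular load: ½ × 0.66 × 8.1 = 2.673 kip, acting at 6.4 ft from A (one-third of the span from the peak).
ΣF_x = 0: A_x = 0.
ΣF_y = 0: A_y − ½·0.66·8.1 − 30 = 0 → A_y = 32.67 kip.
ΣM about A: M_A − (½·0.66·8.1)·6.4 − 30·3.5 = 0 → M_A = 122.1 kip·ft.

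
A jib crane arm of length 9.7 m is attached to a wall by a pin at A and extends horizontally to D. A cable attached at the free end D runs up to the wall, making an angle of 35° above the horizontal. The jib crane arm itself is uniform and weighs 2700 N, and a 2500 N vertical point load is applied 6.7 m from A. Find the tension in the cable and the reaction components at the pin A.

ΣM about A: T·sin35°·9.7 − 2700·4.85 − 2500·6.7 = 0 → T = 29845/(9.7·0.573576) = 5364.25 ≈ 5364 N.
ΣF_x = 0: A_x − T·cos35° = 0 → A_x = 5364.25 × 0.819152 = 4394 N.
ΣF_y = 0: A_y + T·sin35° − 2700 − 2500 = 0 → A_y = 5200 − 5364.25 × 0.573576 = 2123 N.

T = 5364 N, A_x = 4394 N, A_y = 2123 N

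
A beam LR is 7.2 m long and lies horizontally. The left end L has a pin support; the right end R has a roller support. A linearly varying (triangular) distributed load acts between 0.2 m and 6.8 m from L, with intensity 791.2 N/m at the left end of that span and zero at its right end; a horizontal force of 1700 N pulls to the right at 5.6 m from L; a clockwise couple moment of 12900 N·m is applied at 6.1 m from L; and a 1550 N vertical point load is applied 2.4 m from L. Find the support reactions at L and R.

Resultant of the triangular load: ½ × 791.2 × 6.6 = 2610.96 N, acting at 2.4 m from L (one-third of the span from the peak).
Moments about L: R_y·7.2 − (½·791.2·6.6)·2.4 − 12900 − 1550·2.4 = 0 → R_y = 22886.304/7.2 = 3178.65 ≈ 3179 N.
ΣF_y = 0: L_y + 3178.65 − ½·791.2·6.6 − 1550 = 0 → L_y = 982.3 N.
ΣF_x = 0: L_x + 1700 = 0 → L_x = -1700 N.

L_x = -1700 N, L_y = 982.3 N, R_y = 3179 N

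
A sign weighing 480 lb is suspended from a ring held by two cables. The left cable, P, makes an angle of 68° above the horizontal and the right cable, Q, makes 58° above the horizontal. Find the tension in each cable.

T_P = 314.4 lb, T_Q = 222.3 lb

ΣF_x = 0: −T_P·cos68° + T_Q·cos58° = 0 → T_Q = 0.706913·T_P.
ΣF_y = 0: T_P·sin68° + T_Q·sin58° = 480.
Substitute: T_P·(0.927184 + 0.706913·0.848048) = 480 → T_P = 314.408 ≈ 314.4 lb.
Then T_Q = 0.706913 × 314.408 = 222.3 lb.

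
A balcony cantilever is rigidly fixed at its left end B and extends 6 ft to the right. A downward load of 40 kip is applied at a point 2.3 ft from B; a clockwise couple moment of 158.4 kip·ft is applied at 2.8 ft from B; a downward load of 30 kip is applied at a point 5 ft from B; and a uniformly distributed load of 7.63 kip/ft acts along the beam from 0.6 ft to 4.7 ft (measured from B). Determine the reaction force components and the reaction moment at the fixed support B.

B_x = 0, B_y = 101.3 kip, M_B = 483.3 kip·ft

Resultant of the distributed load: 7.63 × 4.1 = 31.283 kip at 2.65 ft from B.
ΣF_x = 0: B_x = 0.
ΣF_y = 0: B_y − 40 − 30 − 7.63·4.1 = 0 → B_y = 101.3 kip.
ΣM about B: M_B − 40·2.3 − 158.4 − 30·5 − (7.63·4.1)·2.65 = 0 → M_B = 483.3 kip·ft.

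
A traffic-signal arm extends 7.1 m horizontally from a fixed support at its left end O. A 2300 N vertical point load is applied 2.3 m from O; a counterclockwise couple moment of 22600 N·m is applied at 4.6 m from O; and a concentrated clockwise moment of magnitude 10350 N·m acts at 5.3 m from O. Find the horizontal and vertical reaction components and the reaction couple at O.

ΣF_x = 0: O_x = 0.
ΣF_y = 0: O_y − 2300 = 0 → O_y = 2300 N.
ΣM about O: M_O − 2300·2.3 + 22600 − 10350 = 0 → M_O = -6960 N·m.

O_x = 0, O_y = 2300 N, M_O = -6960 N·m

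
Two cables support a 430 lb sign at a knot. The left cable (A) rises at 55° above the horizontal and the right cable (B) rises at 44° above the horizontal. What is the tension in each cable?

T_A = 313.2 lb, T_B = 249.7 lb

ΣF_x = 0: −T_A·cos55° + T_B·cos44° = 0 → T_B = 0.797365·T_A.
ΣF_y = 0: T_A·sin55° + T_B·sin44° = 430.
Substitute: T_A·(0.819152 + 0.797365·0.694658) = 430 → T_A = 313.172 ≈ 313.2 lb.
Then T_B = 0.797365 × 313.172 = 249.7 lb.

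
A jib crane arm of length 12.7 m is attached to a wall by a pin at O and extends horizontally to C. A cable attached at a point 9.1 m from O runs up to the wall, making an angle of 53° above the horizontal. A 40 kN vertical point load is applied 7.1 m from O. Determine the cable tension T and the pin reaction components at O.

T = 39.08 kN, O_x = 23.52 kN, O_y = 8.791 kN

ΣM about O: T·sin53°·9.1 − 40·7.1 = 0 → T = 284/(9.1·0.798636) = 39.0776 ≈ 39.08 kN.
ΣF_x = 0: O_x − T·cos53° = 0 → O_x = 39.0776 × 0.601815 = 23.52 kN.
ΣF_y = 0: O_y + T·sin53° − 40 = 0 → O_y = 40 − 39.0776 × 0.798636 = 8.791 kN.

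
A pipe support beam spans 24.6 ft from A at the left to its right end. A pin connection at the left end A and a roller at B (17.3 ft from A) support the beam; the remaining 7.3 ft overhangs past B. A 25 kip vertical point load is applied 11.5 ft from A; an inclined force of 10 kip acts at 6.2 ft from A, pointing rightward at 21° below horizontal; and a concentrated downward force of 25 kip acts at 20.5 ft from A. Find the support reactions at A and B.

Taking moments about A: B_y·17.3 − 25·11.5 − 10·sin21°·6.2 − 25·20.5 = 0 → B_y = 822.219/17.3 = 47.5271 ≈ 47.53 kip.
ΣF_y = 0: A_y + 47.5271 − 25 − 10·sin21° − 25 = 0 → A_y = 6.057 kip.
ΣF_x = 0: A_x + 10·cos21° = 0 → A_x = -9.336 kip.

A_x = -9.336 kip, A_y = 6.057 kip, B_y = 47.53 kip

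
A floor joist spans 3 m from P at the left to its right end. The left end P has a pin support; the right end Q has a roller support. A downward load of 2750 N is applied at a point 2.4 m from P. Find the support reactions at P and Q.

Moments about P: Q_y·3 − 2750·2.4 = 0 → Q_y = 6600/3 = 2200 N.
ΣF_y = 0: P_y + 2200 − 2750 = 0 → P_y = 550.0 N.
ΣF_x = 0: no horizontal applied forces, so P_x = 0.

P_x = 0, P_y = 550.0 N, Q_y = 2200 N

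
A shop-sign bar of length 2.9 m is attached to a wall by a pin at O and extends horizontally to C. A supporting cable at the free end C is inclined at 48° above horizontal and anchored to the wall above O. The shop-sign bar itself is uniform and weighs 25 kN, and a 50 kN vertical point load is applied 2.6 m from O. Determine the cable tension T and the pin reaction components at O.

ΣM about O: T·sin48°·2.9 − 25·1.45 − 50·2.6 = 0 → T = 166.25/(2.9·0.743145) = 77.1419 ≈ 77.14 kN.
ΣF_x = 0: O_x − T·cos48° = 0 → O_x = 77.1419 × 0.669131 = 51.62 kN.
ΣF_y = 0: O_y + T·sin48° − 25 − 50 = 0 → O_y = 75 − 77.1419 × 0.743145 = 17.67 kN.

T = 77.14 kN, O_x = 51.62 kN, O_y = 17.67 kN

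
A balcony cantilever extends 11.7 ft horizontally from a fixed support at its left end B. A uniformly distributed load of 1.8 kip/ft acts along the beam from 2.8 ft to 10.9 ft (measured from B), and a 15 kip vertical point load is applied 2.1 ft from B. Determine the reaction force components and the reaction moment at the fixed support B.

B_x = 0, B_y = 29.58 kip, M_B = 131.4 kip·ft

Resultant of the distributed load: 1.8 × 8.1 = 14.58 kip at 6.85 ft from B.
ΣF_x = 0: B_x = 0.
ΣF_y = 0: B_y − 1.8·8.1 − 15 = 0 → B_y = 29.58 kip.
ΣM about B: M_B − (1.8·8.1)·6.85 − 15·2.1 = 0 → M_B = 131.4 kip·ft.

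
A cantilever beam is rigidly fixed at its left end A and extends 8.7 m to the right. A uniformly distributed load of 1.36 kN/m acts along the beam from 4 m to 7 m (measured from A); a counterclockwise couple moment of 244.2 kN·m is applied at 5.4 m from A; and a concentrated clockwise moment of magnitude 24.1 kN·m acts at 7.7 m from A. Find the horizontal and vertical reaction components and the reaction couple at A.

A_x = 0, A_y = 4.080 kN, M_A = -197.7 kN·m

Resultant of the distributed load: 1.36 × 3 = 4.08 kN at 5.5 m from A.
ΣF_x = 0: A_x = 0.
ΣF_y = 0: A_y − 1.36·3 = 0 → A_y = 4.080 kN.
ΣM about A: M_A − (1.36·3)·5.5 + 244.2 − 24.1 = 0 → M_A = -197.7 kN·m.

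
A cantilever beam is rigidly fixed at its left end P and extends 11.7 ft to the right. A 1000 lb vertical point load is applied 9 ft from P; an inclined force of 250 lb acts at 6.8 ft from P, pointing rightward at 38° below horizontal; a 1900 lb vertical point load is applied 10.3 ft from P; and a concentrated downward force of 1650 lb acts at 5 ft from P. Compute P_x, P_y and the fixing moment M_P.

P_x = -197.0 lb, P_y = 4704 lb, M_P = 37870 lb·ft

ΣF_x = 0: P_x + 250·cos38° = 0 → P_x = -197.0 lb.
ΣF_y = 0: P_y − 1000 − 250·sin38° − 1900 − 1650 = 0 → P_y = 4704 lb.
ΣM about P: M_P − 1000·9 − 250·sin38°·6.8 − 1900·10.3 − 1650·5 = 0 → M_P = 37870 lb·ft.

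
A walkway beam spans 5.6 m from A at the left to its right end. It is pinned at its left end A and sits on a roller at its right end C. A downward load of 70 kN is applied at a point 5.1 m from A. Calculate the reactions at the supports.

ΣM about A: C_y·5.6 − 70·5.1 = 0 → C_y = 357/5.6 = 63.75 kN.
ΣF_y = 0: A_y + 63.75 − 70 = 0 → A_y = 6.250 kN.
ΣF_x = 0: no horizontal applied forces, so A_x = 0.

A_x = 0, A_y = 6.250 kN, C_y = 63.75 kN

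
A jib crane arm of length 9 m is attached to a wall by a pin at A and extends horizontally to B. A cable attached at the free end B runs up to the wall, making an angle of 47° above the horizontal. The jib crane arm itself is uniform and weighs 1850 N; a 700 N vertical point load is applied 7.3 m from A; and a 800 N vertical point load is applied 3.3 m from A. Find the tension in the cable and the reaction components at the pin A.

ΣM about A: T·sin47°·9 − 1850·4.5 − 700·7.3 − 800·3.3 = 0 → T = 16075/(9·0.731354) = 2442.2 ≈ 2442 N.
ΣF_x = 0: A_x − T·cos47° = 0 → A_x = 2442.2 × 0.681998 = 1666 N.
ΣF_y = 0: A_y + T·sin47° − 1850 − 700 − 800 = 0 → A_y = 3350 − 2442.2 × 0.731354 = 1564 N.

T = 2442 N, A_x = 1666 N, A_y = 1564 N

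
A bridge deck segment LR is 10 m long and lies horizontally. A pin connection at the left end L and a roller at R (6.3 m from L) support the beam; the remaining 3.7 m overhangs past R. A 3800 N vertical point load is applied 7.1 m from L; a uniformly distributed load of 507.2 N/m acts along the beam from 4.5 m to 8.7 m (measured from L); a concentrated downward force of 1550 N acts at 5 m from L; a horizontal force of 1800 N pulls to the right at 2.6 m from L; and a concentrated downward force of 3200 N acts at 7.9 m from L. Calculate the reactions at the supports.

Resultant of the distributed load: 507.2 × 4.2 = 2130.24 N at 6.6 m from L.
Taking moments about L: R_y·6.3 − 3800·7.1 − (507.2·4.2)·6.6 − 1550·5 − 3200·7.9 = 0 → R_y = 74069.584/6.3 = 11757.1 ≈ 11760 N.
ΣF_y = 0: L_y + 11757.1 − 3800 − 507.2·4.2 − 1550 − 3200 = 0 → L_y = -1077 N.
ΣF_x = 0: L_x + 1800 = 0 → L_x = -1800 N.

L_x = -1800 N, L_y = -1077 N, R_y = 11760 N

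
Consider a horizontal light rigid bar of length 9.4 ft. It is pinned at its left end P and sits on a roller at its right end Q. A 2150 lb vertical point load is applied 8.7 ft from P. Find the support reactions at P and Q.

P_x = 0, P_y = 160.1 lb, Q_y = 1990 lb

Taking moments about P: Q_y·9.4 − 2150·8.7 = 0 → Q_y = 18705/9.4 = 1989.89 ≈ 1990 lb.
ΣF_y = 0: P_y + 1989.89 − 2150 = 0 → P_y = 160.1 lb.
ΣF_x = 0: no horizontal applied forces, so P_x = 0.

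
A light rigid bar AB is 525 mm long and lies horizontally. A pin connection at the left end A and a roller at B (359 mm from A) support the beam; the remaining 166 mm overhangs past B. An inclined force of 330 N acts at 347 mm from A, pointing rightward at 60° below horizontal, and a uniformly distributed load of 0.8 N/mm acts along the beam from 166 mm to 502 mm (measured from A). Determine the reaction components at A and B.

Resultant of the distributed load: 0.8 × 336 = 268.8 N at 334 mm from A.
ΣM about A: B_y·359 − 330·sin60°·347 − (0.8·336)·334 = 0 → B_y = 188948/359 = 526.318 ≈ 526.3 N.
ΣF_y = 0: A_y + 526.318 − 330·sin60° − 0.8·336 = 0 → A_y = 28.27 N.
ΣF_x = 0: A_x + 330·cos60° = 0 → A_x = -165.0 N.

A_x = -165.0 N, A_y = 28.27 N, B_y = 526.3 N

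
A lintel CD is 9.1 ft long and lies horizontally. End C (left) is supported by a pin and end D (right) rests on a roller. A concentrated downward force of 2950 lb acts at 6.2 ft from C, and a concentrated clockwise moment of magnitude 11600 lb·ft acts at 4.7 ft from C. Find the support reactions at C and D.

C_x = 0, C_y = -334.6 lb, D_y = 3285 lb

Taking moments about C: D_y·9.1 − 2950·6.2 − 11600 = 0 → D_y = 29890/9.1 = 3284.62 ≈ 3285 lb.
ΣF_y = 0: C_y + 3284.62 − 2950 = 0 → C_y = -334.6 lb.
ΣF_x = 0: no horizontal applied forces, so C_x = 0.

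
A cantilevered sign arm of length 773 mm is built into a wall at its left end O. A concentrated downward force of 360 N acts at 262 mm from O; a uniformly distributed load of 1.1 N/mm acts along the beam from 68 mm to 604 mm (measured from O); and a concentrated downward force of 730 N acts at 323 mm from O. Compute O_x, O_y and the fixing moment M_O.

Resultant of the distributed load: 1.1 × 536 = 589.6 N at 336 mm from O.
ΣF_x = 0: O_x = 0.
ΣF_y = 0: O_y − 360 − 1.1·536 − 730 = 0 → O_y = 1680 N.
ΣM about O: M_O − 360·262 − (1.1·536)·336 − 730·323 = 0 → M_O = 528200 N·mm.

O_x = 0, O_y = 1680 N, M_O = 528200 N·mm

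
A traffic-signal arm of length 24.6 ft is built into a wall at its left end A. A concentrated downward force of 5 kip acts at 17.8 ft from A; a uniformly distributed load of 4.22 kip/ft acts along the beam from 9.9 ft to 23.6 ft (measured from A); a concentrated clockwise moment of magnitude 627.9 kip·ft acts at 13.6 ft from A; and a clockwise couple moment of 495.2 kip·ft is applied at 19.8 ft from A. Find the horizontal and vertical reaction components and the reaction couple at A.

Resultant of the distributed load: 4.22 × 13.7 = 57.814 kip at 16.75 ft from A.
ΣF_x = 0: A_x = 0.
ΣF_y = 0: A_y − 5 − 4.22·13.7 = 0 → A_y = 62.81 kip.
ΣM about A: M_A − 5·17.8 − (4.22·13.7)·16.75 − 627.9 − 495.2 = 0 → M_A = 2180 kip·ft.

A_x = 0, A_y = 62.81 kip, M_A = 2180 kip·ft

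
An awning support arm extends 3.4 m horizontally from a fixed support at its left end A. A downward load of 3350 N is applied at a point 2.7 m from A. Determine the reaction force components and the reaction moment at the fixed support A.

A_x = 0, A_y = 3350 N, M_A = 9045 N·m

ΣF_x = 0: A_x = 0.
ΣF_y = 0: A_y − 3350 = 0 → A_y = 3350 N.
ΣM about A: M_A − 3350·2.7 = 0 → M_A = 9045 N·m.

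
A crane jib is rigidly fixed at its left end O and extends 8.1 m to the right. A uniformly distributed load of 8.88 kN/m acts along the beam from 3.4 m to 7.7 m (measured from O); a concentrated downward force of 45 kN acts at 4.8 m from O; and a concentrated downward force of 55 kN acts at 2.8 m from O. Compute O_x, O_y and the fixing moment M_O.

O_x = 0, O_y = 138.2 kN, M_O = 581.9 kN·m

Resultant of the distributed load: 8.88 × 4.3 = 38.184 kN at 5.55 m from O.
ΣF_x = 0: O_x = 0.
ΣF_y = 0: O_y − 8.88·4.3 − 45 − 55 = 0 → O_y = 138.2 kN.
ΣM about O: M_O − (8.88·4.3)·5.55 − 45·4.8 − 55·2.8 = 0 → M_O = 581.9 kN·m.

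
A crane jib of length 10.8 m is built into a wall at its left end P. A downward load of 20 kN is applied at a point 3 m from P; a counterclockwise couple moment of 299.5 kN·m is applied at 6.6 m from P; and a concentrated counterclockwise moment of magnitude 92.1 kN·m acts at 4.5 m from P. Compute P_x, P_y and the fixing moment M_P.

ΣF_x = 0: P_x = 0.
ΣF_y = 0: P_y − 20 = 0 → P_y = 20.00 kN.
ΣM about P: M_P − 20·3 + 299.5 + 92.1 = 0 → M_P = -331.6 kN·m.

P_x = 0, P_y = 20.00 kN, M_P = -331.6 kN·m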